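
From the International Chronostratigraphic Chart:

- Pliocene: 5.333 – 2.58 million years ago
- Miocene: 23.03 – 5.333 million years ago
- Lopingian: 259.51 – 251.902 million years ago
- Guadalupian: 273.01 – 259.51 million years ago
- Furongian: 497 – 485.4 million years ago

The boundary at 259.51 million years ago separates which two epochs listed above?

The Guadalupian ends at 259.51 million years ago and the Lopingian begins at 259.51 million years ago, so they share that boundary.

Guadalupian and Lopingian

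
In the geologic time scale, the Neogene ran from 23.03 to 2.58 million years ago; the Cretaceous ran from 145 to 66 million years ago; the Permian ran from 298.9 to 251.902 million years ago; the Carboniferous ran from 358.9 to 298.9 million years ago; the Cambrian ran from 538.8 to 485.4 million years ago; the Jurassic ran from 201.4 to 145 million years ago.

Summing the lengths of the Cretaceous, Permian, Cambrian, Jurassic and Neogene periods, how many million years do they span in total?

256.248 million years

Duration is start − end for each: (145 − 66) + (298.9 − 251.902) + (538.8 − 485.4) + (201.4 − 145) + (23.03 − 2.58).
That is 79 + 46.998 + 53.4 + 56.4 + 20.45, which totals 256.248 million years.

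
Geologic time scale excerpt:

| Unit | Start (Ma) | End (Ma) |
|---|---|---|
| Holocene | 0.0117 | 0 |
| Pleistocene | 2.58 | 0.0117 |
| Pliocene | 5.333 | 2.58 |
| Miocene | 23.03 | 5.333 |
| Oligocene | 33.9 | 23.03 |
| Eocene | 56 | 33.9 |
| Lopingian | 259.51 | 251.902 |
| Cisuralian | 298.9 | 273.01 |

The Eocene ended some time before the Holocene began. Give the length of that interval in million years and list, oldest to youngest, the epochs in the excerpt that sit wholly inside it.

The Eocene closes at 33.9 Ma and the Holocene opens at 0.0117 Ma, so the interval is 33.9 − 0.0117 = 33.8883 Myr.
An epoch fits inside if it starts at or after 33.9 Ma and ends at or before 0.0117 Ma; oldest first that gives Oligocene, Miocene, Pliocene, Pleistocene.

33.8883 million years; Oligocene, Miocene, Pliocene, Pleistocene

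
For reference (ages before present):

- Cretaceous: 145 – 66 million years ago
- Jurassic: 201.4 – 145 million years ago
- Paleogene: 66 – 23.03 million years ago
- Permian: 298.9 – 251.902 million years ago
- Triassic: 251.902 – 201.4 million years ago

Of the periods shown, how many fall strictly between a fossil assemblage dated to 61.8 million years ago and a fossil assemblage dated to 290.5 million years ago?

3

The older date is 290.5 Ma and the younger is 61.8 Ma.
Periods with start < 290.5 and end > 61.8 Ma: Triassic (251.902–201.4), Jurassic (201.4–145), Cretaceous (145–66).
That is 3 complete periods.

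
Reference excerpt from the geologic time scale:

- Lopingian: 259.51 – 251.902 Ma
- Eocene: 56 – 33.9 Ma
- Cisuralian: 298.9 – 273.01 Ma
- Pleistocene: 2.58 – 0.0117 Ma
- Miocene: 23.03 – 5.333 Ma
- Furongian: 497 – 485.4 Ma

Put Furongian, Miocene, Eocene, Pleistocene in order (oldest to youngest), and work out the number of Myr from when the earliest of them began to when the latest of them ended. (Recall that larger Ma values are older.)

Furongian → Eocene → Miocene → Pleistocene; total span 496.9883 Myr

From the excerpt: Furongian 497–485.4; Miocene 23.03–5.333; Eocene 56–33.9; Pleistocene 2.58–0.0117 (Ma).
Larger Ma is earlier, so the oldest is Furongian and the youngest is Pleistocene; oldest to youngest: Furongian, Eocene, Miocene, Pleistocene.
Oldest start 497 minus youngest end 0.0117 gives 496.9883 Myr overall.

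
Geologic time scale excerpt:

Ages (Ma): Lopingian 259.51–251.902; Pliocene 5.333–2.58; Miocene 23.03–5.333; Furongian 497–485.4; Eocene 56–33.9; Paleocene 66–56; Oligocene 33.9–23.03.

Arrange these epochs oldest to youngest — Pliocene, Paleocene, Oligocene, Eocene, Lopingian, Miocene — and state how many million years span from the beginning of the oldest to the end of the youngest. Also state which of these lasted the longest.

Lopingian, Paleocene, Eocene, Oligocene, Miocene, Pliocene; total span 256.93 Myr; longest is Eocene

Start ages (Ma): Lopingian 259.51, Paleocene 66, Eocene 56, Oligocene 33.9, Miocene 23.03, Pliocene 5.333.
Ordered oldest to youngest: Lopingian, Paleocene, Eocene, Oligocene, Miocene, Pliocene.
Span = 259.51 − 2.58 = 256.93 Myr.
Durations: Miocene 17.697, Oligocene 10.87, Paleocene 10, Lopingian 7.608, Pliocene 2.753, Eocene 22.1 → longest is Eocene (22.1 Myr).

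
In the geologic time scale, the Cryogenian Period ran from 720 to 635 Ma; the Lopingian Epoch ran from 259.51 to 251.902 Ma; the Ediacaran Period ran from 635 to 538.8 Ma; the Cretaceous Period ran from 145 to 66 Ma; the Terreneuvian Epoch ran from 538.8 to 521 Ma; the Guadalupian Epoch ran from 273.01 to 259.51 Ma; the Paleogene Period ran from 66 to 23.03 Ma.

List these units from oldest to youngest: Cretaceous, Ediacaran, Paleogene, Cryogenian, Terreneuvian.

Read off each span (Ma): Cretaceous 145–66; Ediacaran 635–538.8; Paleogene 66–23.03; Cryogenian 720–635; Terreneuvian 538.8–521.
Larger Ma is older, so oldest→youngest is Cryogenian, Ediacaran, Terreneuvian, Cretaceous, Paleogene.

Cryogenian, Ediacaran, Terreneuvian, Cretaceous, Paleogene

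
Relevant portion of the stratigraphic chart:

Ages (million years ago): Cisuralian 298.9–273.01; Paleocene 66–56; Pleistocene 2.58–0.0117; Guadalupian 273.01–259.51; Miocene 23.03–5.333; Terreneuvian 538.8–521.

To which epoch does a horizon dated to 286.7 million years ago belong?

286.7 Ma lies between 298.9 and 273.01 Ma, so it falls in the Cisuralian.

Cisuralian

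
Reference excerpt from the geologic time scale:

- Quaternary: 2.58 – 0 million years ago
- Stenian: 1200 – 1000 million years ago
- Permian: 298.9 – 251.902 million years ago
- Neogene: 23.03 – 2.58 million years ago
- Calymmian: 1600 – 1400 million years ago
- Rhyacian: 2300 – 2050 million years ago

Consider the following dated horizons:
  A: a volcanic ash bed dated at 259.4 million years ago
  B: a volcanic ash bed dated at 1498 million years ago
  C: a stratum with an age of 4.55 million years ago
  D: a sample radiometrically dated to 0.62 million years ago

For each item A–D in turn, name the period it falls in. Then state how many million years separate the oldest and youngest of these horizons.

A — Permian; B — Calymmian; C — Neogene; D — Quaternary; span 1497.38 million years

Match each age against the start–end ranges in the excerpt: A = 259.4 Ma → Permian (298.9–251.902); B = 1498 Ma → Calymmian (1600–1400); C = 4.55 Ma → Neogene (23.03–2.58); D = 0.62 Ma → Quaternary (2.58–0).
The largest age is 1498 Ma and the smallest is 0.62 Ma; their difference is 1497.38 Myr.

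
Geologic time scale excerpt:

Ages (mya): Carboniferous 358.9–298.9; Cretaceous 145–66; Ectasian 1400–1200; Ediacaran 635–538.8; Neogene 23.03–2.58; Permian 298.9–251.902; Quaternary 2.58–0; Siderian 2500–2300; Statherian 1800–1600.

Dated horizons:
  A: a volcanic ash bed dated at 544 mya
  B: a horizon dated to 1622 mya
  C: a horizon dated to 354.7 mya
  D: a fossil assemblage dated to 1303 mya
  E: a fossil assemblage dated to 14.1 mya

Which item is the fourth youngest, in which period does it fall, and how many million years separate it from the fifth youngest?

Sorted youngest-first by Ma: E (14.1), C (354.7), A (544), D (1303), B (1622).
The fourth youngest is D at 1303 Ma, which lies in 1400–1200 Ma: the Ectasian.
The fifth youngest is B at 1622 Ma; separation = |1303 − 1622| = 319 Myr.

D, in the Ectasian; 319 million years to B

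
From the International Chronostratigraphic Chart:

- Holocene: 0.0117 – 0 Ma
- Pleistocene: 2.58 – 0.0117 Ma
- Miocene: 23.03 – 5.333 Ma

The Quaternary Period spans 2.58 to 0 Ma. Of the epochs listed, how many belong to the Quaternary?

Epochs inside 2.58–0 Ma: Pleistocene, Holocene — 2 in total.

2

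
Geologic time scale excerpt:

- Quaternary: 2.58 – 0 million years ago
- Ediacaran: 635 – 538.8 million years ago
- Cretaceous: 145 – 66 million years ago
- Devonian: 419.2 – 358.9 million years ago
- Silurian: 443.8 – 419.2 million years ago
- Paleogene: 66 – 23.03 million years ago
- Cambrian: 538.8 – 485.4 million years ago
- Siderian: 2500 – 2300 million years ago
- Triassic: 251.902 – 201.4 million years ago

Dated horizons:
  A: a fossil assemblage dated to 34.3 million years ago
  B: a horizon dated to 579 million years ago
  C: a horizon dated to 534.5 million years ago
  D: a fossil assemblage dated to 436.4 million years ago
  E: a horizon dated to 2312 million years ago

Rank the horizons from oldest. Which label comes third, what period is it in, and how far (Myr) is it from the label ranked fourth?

C, in the Cambrian; 98.1 million years to D

Larger Ma means older, so oldest first: E 2312 > B 579 > C 534.5 > D 436.4 > A 34.3.
Counting 3 along gives C (534.5 Ma); the excerpt puts that inside the Cambrian, 538.8–485.4 Ma.
Next in line is D (436.4 Ma), and 534.5 − 436.4 = 98.1 Myr.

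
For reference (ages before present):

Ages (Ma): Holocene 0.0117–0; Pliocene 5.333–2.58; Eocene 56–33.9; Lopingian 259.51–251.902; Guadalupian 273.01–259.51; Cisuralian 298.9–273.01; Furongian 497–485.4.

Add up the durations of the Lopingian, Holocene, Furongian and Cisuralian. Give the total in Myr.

Each duration: Lopingian = 7.608; Holocene = 0.0117; Furongian = 11.6; Cisuralian = 25.89.
Sum: 7.608 + 0.0117 + 11.6 + 25.89 = 45.1097 Myr.

45.1097 million years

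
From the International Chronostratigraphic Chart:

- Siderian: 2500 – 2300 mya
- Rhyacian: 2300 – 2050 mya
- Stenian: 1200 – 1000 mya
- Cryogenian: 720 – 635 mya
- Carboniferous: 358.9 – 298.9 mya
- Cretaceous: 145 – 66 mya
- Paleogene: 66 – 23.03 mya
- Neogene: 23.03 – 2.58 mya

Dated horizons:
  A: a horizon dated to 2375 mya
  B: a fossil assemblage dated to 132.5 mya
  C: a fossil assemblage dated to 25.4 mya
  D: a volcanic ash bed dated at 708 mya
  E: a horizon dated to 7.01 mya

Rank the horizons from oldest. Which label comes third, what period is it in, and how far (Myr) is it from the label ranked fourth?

B, in the Cretaceous; 107.1 million years to C

Sorted oldest-first by Ma: A (2375), D (708), B (132.5), C (25.4), E (7.01).
The third oldest is B at 132.5 Ma, which lies in 145–66 Ma: the Cretaceous.
The fourth oldest is C at 25.4 Ma; separation = |132.5 − 25.4| = 107.1 Myr.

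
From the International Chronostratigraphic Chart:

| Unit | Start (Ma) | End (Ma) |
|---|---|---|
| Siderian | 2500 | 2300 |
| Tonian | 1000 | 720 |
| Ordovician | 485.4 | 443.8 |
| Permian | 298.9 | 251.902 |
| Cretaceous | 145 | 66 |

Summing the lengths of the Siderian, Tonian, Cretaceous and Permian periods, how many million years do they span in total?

Each duration: Siderian = 200; Tonian = 280; Cretaceous = 79; Permian = 46.998.
Sum: 200 + 280 + 79 + 46.998 = 605.998 Myr.

605.998 million years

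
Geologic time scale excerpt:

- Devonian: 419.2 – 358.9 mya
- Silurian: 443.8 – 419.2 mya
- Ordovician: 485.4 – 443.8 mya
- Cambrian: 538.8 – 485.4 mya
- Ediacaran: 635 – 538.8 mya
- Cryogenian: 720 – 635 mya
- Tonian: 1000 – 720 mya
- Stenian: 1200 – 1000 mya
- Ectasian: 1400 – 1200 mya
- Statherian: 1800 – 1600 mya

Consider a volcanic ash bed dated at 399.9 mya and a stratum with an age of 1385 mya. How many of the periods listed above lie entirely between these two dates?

1385 Ma sits inside the Ectasian (1400–1200) and 399.9 Ma inside the Devonian (419.2–358.9); neither of those is wholly between the two dates.
The listed periods lying completely between them are Stenian, Tonian, Cryogenian, Ediacaran, Cambrian, Ordovician, Silurian — 7 in all.

7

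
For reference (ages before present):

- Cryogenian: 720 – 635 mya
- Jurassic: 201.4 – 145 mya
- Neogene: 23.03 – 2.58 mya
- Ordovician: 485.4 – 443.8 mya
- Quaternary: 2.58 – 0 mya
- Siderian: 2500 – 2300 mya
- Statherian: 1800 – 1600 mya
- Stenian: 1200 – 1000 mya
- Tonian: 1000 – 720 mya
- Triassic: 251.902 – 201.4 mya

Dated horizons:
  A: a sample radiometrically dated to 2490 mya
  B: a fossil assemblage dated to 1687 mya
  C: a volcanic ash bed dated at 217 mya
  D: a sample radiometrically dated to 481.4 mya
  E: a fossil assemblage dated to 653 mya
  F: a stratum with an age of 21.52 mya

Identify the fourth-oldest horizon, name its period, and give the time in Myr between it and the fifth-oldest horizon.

D, in the Ordovician; 264.4 million years to C

Larger Ma means older, so oldest first: A 2490 > B 1687 > E 653 > D 481.4 > C 217 > F 21.52.
Counting 4 along gives D (481.4 Ma); the excerpt puts that inside the Ordovician, 485.4–443.8 Ma.
Next in line is C (217 Ma), and 481.4 − 217 = 264.4 Myr.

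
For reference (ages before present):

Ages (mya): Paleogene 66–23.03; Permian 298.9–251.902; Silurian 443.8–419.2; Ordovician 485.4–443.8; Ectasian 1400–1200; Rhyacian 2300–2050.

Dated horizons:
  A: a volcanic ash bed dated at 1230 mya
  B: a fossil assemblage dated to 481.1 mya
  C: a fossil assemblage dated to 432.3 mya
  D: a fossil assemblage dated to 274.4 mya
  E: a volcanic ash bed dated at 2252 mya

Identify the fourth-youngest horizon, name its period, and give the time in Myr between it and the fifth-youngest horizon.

A, in the Ectasian; 1022 million years to E

Sorted youngest-first by Ma: D (274.4), C (432.3), B (481.1), A (1230), E (2252).
The fourth youngest is A at 1230 Ma, which lies in 1400–1200 Ma: the Ectasian.
The fifth youngest is E at 2252 Ma; separation = |1230 − 2252| = 1022 Myr.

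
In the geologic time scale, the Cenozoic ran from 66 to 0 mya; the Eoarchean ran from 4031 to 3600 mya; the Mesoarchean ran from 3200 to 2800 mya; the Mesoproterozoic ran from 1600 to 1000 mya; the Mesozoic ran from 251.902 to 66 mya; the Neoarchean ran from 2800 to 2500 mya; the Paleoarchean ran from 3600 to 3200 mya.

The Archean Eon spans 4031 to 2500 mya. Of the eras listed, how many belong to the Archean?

Eras inside 4031–2500 Ma: Eoarchean, Paleoarchean, Mesoarchean, Neoarchean — 4 in total.

4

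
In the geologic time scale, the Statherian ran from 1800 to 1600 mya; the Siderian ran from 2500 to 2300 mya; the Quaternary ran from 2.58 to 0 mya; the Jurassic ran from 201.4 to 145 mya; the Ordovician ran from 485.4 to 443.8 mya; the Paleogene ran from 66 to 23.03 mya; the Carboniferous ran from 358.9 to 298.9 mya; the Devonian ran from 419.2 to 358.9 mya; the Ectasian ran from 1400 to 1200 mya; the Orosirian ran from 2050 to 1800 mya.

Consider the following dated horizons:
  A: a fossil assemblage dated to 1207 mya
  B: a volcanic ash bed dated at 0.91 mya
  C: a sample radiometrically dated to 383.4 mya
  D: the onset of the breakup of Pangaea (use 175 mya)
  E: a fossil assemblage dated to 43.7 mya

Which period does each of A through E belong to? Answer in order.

A — Ectasian; B — Quaternary; C — Devonian; D — Jurassic; E — Paleogene

A: 1207 Ma lies in 1400–1200 Ma, so Ectasian.
B: 0.91 Ma lies in 2.58–0 Ma, so Quaternary.
C: 383.4 Ma lies in 419.2–358.9 Ma, so Devonian.
D: 175 Ma lies in 201.4–145 Ma, so Jurassic.
E: 43.7 Ma lies in 66–23.03 Ma, so Paleogene.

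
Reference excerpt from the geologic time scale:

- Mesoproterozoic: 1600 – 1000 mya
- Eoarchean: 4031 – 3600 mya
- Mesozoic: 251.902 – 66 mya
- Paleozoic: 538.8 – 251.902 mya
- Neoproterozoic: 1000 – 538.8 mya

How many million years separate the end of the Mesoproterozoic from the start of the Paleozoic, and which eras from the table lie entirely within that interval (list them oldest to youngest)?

End of Mesoproterozoic = 1000 Ma; start of Paleozoic = 538.8 Ma.
Gap = 1000 − 538.8 = 461.2 Myr.
Eras wholly inside 1000–538.8 Ma: Neoproterozoic (1000–538.8).

461.2 million years; Neoproterozoic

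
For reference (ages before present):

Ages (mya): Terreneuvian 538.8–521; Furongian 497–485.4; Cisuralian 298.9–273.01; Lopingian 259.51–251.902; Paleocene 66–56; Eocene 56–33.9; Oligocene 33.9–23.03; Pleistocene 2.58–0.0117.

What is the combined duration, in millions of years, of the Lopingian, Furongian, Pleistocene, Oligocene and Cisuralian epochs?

58.5363 million years

Each duration: Lopingian = 7.608; Furongian = 11.6; Pleistocene = 2.5683; Oligocene = 10.87; Cisuralian = 25.89.
Sum: 7.608 + 11.6 + 2.5683 + 10.87 + 25.89 = 58.5363 Myr.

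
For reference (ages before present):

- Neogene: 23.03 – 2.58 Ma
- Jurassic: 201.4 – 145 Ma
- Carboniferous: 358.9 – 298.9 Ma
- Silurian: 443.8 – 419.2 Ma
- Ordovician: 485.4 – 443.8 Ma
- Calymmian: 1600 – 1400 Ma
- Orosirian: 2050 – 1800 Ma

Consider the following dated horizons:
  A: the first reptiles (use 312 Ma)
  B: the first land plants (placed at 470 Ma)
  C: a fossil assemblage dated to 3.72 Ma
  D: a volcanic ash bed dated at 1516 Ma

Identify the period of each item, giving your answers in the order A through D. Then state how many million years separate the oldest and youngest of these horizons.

A — Carboniferous; B — Ordovician; C — Neogene; D — Calymmian; span 1512.28 million years

Match each age against the start–end ranges in the excerpt: A = 312 Ma → Carboniferous (358.9–298.9); B = 470 Ma → Ordovician (485.4–443.8); C = 3.72 Ma → Neogene (23.03–2.58); D = 1516 Ma → Calymmian (1600–1400).
The largest age is 1516 Ma and the smallest is 3.72 Ma; their difference is 1512.28 Myr.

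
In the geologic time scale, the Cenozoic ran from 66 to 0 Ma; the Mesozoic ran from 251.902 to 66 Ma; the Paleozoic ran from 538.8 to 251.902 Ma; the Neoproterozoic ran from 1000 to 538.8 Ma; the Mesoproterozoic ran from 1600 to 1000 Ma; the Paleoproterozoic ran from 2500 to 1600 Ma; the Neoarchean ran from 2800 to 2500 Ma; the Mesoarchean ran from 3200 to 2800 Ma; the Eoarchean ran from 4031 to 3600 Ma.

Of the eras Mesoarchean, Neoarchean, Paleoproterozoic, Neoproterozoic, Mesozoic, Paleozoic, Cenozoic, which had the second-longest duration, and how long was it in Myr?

Start − end for each: Mesoarchean 3200 − 2800 = 400; Neoarchean 2800 − 2500 = 300; Paleoproterozoic 2500 − 1600 = 900; Neoproterozoic 1000 − 538.8 = 461.2; Mesozoic 251.902 − 66 = 185.902; Paleozoic 538.8 − 251.902 = 286.898; Cenozoic 66 − 0 = 66.
Ranking these from longest: Paleoproterozoic > Neoproterozoic > Mesoarchean > Neoarchean > Paleozoic > Mesozoic > Cenozoic.
Position 2 in that ranking is Neoproterozoic, which lasted 461.2 Myr.

Neoproterozoic, 461.2 million years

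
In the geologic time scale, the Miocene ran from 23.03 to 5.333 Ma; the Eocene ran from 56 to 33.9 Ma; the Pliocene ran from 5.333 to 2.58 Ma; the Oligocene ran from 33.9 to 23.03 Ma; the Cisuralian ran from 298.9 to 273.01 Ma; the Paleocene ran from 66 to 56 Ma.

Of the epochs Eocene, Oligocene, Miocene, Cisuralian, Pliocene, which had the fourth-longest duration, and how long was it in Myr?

Start − end for each: Eocene 56 − 33.9 = 22.1; Oligocene 33.9 − 23.03 = 10.87; Miocene 23.03 − 5.333 = 17.697; Cisuralian 298.9 − 273.01 = 25.89; Pliocene 5.333 − 2.58 = 2.753.
Ranking these from longest: Cisuralian > Eocene > Miocene > Oligocene > Pliocene.
Position 4 in that ranking is Oligocene, which lasted 10.87 Myr.

Oligocene, 10.87 million years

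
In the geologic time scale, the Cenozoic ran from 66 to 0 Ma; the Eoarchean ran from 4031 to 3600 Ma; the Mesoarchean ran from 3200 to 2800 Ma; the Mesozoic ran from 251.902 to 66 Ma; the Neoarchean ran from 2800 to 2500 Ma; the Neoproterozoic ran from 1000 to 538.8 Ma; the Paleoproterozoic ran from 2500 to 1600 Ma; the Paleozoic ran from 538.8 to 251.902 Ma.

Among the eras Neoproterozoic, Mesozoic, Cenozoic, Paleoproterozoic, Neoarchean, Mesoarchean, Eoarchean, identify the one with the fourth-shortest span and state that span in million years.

Mesoarchean, 400 million years

Durations: Neoproterozoic 461.2; Mesozoic 185.902; Cenozoic 66; Paleoproterozoic 900; Neoarchean 300; Mesoarchean 400; Eoarchean 431 Myr.
Sorted shortest-first: Cenozoic (66), Mesozoic (185.902), Neoarchean (300), Mesoarchean (400), Eoarchean (431), Neoproterozoic (461.2), Paleoproterozoic (900).
The fourth shortest is Mesoarchean at 400 Myr.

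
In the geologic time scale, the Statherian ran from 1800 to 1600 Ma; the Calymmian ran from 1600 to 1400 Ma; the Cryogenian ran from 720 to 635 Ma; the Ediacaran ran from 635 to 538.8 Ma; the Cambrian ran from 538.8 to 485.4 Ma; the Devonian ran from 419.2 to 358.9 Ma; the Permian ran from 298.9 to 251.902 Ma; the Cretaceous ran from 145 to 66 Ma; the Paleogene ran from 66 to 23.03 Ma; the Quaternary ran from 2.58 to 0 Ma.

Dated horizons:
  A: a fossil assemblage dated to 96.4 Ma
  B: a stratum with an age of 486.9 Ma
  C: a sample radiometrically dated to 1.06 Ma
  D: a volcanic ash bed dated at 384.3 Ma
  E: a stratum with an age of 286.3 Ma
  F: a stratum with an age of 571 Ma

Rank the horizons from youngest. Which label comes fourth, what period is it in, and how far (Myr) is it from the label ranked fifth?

Sorted youngest-first by Ma: C (1.06), A (96.4), E (286.3), D (384.3), B (486.9), F (571).
The fourth youngest is D at 384.3 Ma, which lies in 419.2–358.9 Ma: the Devonian.
The fifth youngest is B at 486.9 Ma; separation = |384.3 − 486.9| = 102.6 Myr.

D, in the Devonian; 102.6 million years to B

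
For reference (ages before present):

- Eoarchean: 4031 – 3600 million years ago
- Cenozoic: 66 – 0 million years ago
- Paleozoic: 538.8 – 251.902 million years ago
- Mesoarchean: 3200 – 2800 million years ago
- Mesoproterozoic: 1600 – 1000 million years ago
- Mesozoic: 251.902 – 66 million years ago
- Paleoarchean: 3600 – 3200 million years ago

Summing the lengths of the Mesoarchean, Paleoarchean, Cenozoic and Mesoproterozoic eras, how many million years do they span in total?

Duration is start − end for each: (3200 − 2800) + (3600 − 3200) + (66 − 0) + (1600 − 1000).
That is 400 + 400 + 66 + 600, which totals 1466 million years.

1466 million years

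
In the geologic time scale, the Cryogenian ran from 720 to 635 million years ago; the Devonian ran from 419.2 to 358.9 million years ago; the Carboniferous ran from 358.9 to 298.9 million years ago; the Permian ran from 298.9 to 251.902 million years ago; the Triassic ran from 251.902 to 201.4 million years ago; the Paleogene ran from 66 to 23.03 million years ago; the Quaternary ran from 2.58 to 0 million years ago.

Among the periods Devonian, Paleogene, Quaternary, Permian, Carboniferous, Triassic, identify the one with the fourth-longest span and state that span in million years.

Start − end for each: Devonian 419.2 − 358.9 = 60.3; Paleogene 66 − 23.03 = 42.97; Quaternary 2.58 − 0 = 2.58; Permian 298.9 − 251.902 = 46.998; Carboniferous 358.9 − 298.9 = 60; Triassic 251.902 − 201.4 = 50.502.
Ranking these from longest: Devonian > Carboniferous > Triassic > Permian > Paleogene > Quaternary.
Position 4 in that ranking is Permian, which lasted 46.998 Myr.

Permian, 46.998 million years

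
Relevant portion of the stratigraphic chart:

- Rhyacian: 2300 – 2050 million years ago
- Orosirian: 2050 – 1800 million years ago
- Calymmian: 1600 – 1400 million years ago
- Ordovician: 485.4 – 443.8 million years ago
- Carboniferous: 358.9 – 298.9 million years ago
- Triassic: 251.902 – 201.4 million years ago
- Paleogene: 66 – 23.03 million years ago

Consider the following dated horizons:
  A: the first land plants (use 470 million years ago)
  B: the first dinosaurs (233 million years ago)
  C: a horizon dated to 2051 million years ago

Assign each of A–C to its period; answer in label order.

A: 470 Ma lies in 485.4–443.8 Ma, so Ordovician.
B: 233 Ma lies in 251.902–201.4 Ma, so Triassic.
C: 2051 Ma lies in 2300–2050 Ma, so Rhyacian.

A — Ordovician; B — Triassic; C — Rhyacian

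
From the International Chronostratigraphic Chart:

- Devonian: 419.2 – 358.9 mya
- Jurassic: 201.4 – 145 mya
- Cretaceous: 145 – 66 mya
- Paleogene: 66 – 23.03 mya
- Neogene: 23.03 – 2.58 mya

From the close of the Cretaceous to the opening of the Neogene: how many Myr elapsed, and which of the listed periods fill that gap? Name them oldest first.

42.97 million years; Paleogene

The Cretaceous closes at 66 Ma and the Neogene opens at 23.03 Ma, so the interval is 66 − 23.03 = 42.97 Myr.
A period fits inside if it starts at or after 66 Ma and ends at or before 23.03 Ma; oldest first that gives Paleogene.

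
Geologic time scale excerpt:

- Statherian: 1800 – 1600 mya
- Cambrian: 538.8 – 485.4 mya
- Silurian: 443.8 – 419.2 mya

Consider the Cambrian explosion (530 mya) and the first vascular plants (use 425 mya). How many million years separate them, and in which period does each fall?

105 million years apart; the first in the Cambrian, the second in the Silurian

Elapsed time: 530 − 425 = 105 Myr.
530 Ma lies within 538.8–485.4 Ma: Cambrian.
425 Ma lies within 443.8–419.2 Ma: Silurian.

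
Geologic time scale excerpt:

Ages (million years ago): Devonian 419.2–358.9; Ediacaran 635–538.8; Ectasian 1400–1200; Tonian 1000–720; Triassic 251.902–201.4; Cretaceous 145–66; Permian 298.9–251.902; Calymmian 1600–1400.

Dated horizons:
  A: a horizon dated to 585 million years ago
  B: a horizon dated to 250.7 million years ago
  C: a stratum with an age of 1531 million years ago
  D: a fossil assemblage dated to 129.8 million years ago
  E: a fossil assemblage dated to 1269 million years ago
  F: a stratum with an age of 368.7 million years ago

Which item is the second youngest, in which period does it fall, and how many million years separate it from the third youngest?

Sorted youngest-first by Ma: D (129.8), B (250.7), F (368.7), A (585), E (1269), C (1531).
The second youngest is B at 250.7 Ma, which lies in 251.902–201.4 Ma: the Triassic.
The third youngest is F at 368.7 Ma; separation = |250.7 − 368.7| = 118 Myr.

B, in the Triassic; 118 million years to F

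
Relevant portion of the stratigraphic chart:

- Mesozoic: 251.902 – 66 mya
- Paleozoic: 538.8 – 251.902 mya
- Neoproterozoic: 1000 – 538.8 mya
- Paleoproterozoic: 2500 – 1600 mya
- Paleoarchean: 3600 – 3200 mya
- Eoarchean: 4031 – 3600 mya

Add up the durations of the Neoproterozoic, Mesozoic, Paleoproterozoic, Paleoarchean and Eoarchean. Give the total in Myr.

2378.102 million years

Duration is start − end for each: (1000 − 538.8) + (251.902 − 66) + (2500 − 1600) + (3600 − 3200) + (4031 − 3600).
That is 461.2 + 185.902 + 900 + 400 + 431, which totals 2378.102 million years.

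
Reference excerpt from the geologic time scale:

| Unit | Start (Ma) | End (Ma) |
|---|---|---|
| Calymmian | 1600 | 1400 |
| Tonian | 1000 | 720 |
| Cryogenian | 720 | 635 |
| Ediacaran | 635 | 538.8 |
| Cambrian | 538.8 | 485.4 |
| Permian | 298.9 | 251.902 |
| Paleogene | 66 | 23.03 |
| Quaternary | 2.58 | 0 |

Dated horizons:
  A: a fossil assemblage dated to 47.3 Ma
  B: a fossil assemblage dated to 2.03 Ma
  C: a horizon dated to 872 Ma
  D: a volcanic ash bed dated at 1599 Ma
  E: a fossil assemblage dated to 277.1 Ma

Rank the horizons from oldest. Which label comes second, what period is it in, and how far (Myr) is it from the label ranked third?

C, in the Tonian; 594.9 million years to E

Larger Ma means older, so oldest first: D 1599 > C 872 > E 277.1 > A 47.3 > B 2.03.
Counting 2 along gives C (872 Ma); the excerpt puts that inside the Tonian, 1000–720 Ma.
Next in line is E (277.1 Ma), and 872 − 277.1 = 594.9 Myr.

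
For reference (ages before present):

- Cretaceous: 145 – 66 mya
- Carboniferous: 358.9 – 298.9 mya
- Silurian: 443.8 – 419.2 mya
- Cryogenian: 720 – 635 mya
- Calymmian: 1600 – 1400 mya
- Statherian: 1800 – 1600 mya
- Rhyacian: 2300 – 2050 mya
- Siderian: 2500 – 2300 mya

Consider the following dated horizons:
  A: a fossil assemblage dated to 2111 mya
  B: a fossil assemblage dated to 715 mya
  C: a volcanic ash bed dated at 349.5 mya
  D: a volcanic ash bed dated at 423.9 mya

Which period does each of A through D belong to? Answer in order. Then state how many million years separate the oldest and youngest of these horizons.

A — Rhyacian; B — Cryogenian; C — Carboniferous; D — Silurian; span 1761.5 million years

Match each age against the start–end ranges in the excerpt: A = 2111 Ma → Rhyacian (2300–2050); B = 715 Ma → Cryogenian (720–635); C = 349.5 Ma → Carboniferous (358.9–298.9); D = 423.9 Ma → Silurian (443.8–419.2).
The largest age is 2111 Ma and the smallest is 349.5 Ma; their difference is 1761.5 Myr.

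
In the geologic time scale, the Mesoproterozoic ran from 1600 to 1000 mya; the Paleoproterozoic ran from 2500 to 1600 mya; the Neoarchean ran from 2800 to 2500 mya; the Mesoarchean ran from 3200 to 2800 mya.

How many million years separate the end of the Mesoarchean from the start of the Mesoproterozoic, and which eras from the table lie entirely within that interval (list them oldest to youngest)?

End of Mesoarchean = 2800 Ma; start of Mesoproterozoic = 1600 Ma.
Gap = 2800 − 1600 = 1200 Myr.
Eras wholly inside 2800–1600 Ma: Neoarchean (2800–2500), Paleoproterozoic (2500–1600).

1200 million years; Neoarchean, Paleoproterozoic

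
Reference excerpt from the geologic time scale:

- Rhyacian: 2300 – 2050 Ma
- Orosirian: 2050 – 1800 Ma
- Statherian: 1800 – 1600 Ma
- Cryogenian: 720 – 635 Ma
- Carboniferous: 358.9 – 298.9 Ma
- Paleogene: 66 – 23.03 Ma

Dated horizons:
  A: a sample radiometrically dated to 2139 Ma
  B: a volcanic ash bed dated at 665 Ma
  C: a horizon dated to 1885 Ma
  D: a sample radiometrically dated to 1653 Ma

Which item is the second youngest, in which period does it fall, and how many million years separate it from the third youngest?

Smaller Ma means younger, so youngest first: B 665 < D 1653 < C 1885 < A 2139.
Counting 2 along gives D (1653 Ma); the excerpt puts that inside the Statherian, 1800–1600 Ma.
Next in line is C (1885 Ma), and 1885 − 1653 = 232 Myr.

D, in the Statherian; 232 million years to C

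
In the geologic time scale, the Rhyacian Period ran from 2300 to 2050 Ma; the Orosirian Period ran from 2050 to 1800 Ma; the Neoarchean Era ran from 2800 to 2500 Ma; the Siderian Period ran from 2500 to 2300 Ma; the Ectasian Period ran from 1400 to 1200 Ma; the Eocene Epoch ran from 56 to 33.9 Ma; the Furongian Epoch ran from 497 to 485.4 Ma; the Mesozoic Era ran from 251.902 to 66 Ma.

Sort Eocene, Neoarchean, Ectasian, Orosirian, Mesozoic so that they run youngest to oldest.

The oldest of these is Neoarchean (starts 2800 Ma) and the youngest is Eocene (ends 33.9 Ma).
In between, by decreasing start age: Orosirian (2050), Ectasian (1400), Mesozoic (251.902).
Listing youngest first means reversing that sequence.

Eocene, Mesozoic, Ectasian, Orosirian, Neoarchean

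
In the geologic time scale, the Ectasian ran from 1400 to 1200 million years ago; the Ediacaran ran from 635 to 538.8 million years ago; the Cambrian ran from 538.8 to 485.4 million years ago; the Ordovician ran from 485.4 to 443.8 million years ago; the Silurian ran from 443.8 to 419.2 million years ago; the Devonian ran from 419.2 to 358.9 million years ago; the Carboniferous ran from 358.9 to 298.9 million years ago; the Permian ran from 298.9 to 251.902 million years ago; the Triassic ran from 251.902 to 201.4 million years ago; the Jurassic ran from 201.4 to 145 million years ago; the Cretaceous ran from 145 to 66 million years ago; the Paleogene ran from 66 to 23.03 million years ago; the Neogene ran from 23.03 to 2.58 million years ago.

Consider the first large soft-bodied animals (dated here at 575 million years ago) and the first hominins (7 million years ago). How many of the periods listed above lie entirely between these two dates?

The older date is 575 Ma and the younger is 7 Ma.
Periods with start < 575 and end > 7 Ma: Cambrian (538.8–485.4), Ordovician (485.4–443.8), Silurian (443.8–419.2), Devonian (419.2–358.9), Carboniferous (358.9–298.9), Permian (298.9–251.902), Triassic (251.902–201.4), Jurassic (201.4–145), Cretaceous (145–66), Paleogene (66–23.03).
That is 10 complete periods.

10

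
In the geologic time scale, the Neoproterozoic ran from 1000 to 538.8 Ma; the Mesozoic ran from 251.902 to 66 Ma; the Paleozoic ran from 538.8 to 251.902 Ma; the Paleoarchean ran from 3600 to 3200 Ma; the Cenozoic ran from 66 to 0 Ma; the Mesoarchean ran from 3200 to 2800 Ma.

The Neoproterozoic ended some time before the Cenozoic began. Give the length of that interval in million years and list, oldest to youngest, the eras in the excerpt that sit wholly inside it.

End of Neoproterozoic = 538.8 Ma; start of Cenozoic = 66 Ma.
Gap = 538.8 − 66 = 472.8 Myr.
Eras wholly inside 538.8–66 Ma: Paleozoic (538.8–251.902), Mesozoic (251.902–66).

472.8 million years; Paleozoic, Mesozoic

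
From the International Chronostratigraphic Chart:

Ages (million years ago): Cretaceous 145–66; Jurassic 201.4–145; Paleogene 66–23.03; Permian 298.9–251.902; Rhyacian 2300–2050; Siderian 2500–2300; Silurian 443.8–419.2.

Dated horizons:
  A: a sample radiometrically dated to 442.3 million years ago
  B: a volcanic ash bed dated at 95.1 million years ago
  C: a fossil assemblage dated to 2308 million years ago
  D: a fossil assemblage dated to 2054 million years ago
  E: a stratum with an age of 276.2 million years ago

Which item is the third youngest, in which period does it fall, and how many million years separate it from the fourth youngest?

A, in the Silurian; 1611.7 million years to D

Sorted youngest-first by Ma: B (95.1), E (276.2), A (442.3), D (2054), C (2308).
The third youngest is A at 442.3 Ma, which lies in 443.8–419.2 Ma: the Silurian.
The fourth youngest is D at 2054 Ma; separation = |442.3 − 2054| = 1611.7 Myr.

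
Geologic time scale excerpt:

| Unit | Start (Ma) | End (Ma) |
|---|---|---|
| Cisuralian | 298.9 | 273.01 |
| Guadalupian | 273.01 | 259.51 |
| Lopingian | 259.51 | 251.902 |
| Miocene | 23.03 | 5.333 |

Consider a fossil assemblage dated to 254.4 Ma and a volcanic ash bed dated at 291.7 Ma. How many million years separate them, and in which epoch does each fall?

Elapsed time: 291.7 − 254.4 = 37.3 Myr.
254.4 Ma lies within 259.51–251.902 Ma: Lopingian.
291.7 Ma lies within 298.9–273.01 Ma: Cisuralian.

37.3 million years apart; the first in the Lopingian, the second in the Cisuralian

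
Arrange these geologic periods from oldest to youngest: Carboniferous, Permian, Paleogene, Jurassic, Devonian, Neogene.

Era membership (oldest first within each) — Paleozoic: Devonian, Carboniferous, Permian; Mesozoic: Jurassic; Cenozoic: Paleogene, Neogene. Paleozoic precedes Mesozoic, which precedes Cenozoic. Concatenating the groups in that era order gives oldest to youngest directly.

Devonian, Carboniferous, Permian, Jurassic, Paleogene, Neogene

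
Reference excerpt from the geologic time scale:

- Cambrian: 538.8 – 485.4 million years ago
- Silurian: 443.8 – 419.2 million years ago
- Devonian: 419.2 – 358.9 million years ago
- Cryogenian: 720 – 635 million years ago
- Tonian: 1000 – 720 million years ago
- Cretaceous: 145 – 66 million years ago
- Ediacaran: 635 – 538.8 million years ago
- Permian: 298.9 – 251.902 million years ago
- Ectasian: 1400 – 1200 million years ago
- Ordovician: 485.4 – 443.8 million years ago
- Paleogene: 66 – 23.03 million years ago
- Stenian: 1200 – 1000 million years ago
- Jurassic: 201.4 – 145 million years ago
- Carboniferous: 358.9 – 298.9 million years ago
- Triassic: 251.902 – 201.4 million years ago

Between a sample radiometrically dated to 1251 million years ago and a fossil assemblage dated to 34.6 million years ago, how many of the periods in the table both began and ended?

13

The older date is 1251 Ma and the younger is 34.6 Ma.
Periods with start < 1251 and end > 34.6 Ma: Stenian (1200–1000), Tonian (1000–720), Cryogenian (720–635), Ediacaran (635–538.8), Cambrian (538.8–485.4), Ordovician (485.4–443.8), Silurian (443.8–419.2), Devonian (419.2–358.9), Carboniferous (358.9–298.9), Permian (298.9–251.902), Triassic (251.902–201.4), Jurassic (201.4–145), Cretaceous (145–66).
That is 13 complete periods.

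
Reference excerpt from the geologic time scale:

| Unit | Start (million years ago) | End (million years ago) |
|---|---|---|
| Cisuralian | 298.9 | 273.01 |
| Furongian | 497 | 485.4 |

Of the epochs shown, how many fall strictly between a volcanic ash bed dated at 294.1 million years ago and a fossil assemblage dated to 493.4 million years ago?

The older date is 493.4 Ma and the younger is 294.1 Ma.
No epoch both begins after 493.4 Ma and ends before 294.1 Ma, so the count is 0.

0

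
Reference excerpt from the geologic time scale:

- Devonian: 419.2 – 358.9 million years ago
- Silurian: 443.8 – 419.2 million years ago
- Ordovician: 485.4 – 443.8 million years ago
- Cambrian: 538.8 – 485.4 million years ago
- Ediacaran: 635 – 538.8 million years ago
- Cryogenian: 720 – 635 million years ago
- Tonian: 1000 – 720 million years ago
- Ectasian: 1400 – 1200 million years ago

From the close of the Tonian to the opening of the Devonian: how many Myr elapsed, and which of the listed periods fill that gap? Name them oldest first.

300.8 million years; Cryogenian, Ediacaran, Cambrian, Ordovician, Silurian

End of Tonian = 720 Ma; start of Devonian = 419.2 Ma.
Gap = 720 − 419.2 = 300.8 Myr.
Periods wholly inside 720–419.2 Ma: Cryogenian (720–635), Ediacaran (635–538.8), Cambrian (538.8–485.4), Ordovician (485.4–443.8), Silurian (443.8–419.2).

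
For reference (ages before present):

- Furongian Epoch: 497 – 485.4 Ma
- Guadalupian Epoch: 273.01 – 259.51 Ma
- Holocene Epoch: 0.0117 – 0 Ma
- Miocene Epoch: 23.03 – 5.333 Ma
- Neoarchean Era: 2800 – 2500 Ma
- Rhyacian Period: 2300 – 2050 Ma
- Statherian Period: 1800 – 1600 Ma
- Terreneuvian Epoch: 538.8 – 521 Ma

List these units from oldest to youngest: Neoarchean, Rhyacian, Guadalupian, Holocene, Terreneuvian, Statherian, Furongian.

Neoarchean, Rhyacian, Statherian, Terreneuvian, Furongian, Guadalupian, Holocene

Read off each span (Ma): Neoarchean 2800–2500; Rhyacian 2300–2050; Guadalupian 273.01–259.51; Holocene 0.0117–0; Terreneuvian 538.8–521; Statherian 1800–1600; Furongian 497–485.4.
Larger Ma is older, so oldest→youngest is Neoarchean, Rhyacian, Statherian, Terreneuvian, Furongian, Guadalupian, Holocene.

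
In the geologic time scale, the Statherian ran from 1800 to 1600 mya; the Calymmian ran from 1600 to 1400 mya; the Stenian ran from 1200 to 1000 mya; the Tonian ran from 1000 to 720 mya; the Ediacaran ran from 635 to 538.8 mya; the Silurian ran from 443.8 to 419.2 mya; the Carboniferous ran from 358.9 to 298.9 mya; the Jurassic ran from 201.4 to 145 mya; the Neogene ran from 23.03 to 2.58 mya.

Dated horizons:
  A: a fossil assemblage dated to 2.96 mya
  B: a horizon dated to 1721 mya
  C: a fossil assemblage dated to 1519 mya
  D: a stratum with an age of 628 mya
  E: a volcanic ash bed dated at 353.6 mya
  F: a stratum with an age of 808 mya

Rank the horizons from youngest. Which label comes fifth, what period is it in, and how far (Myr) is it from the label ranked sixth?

Smaller Ma means younger, so youngest first: A 2.96 < E 353.6 < D 628 < F 808 < C 1519 < B 1721.
Counting 5 along gives C (1519 Ma); the excerpt puts that inside the Calymmian, 1600–1400 Ma.
Next in line is B (1721 Ma), and 1721 − 1519 = 202 Myr.

C, in the Calymmian; 202 million years to B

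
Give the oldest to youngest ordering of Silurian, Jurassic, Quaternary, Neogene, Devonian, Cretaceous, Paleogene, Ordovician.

Ordovician, then Silurian, then Devonian, then Jurassic, then Cretaceous, then Paleogene, then Neogene, then Quaternary

Group by era (each group listed oldest first) — Paleozoic: Ordovician, Silurian, Devonian; Mesozoic: Jurassic, Cretaceous; Cenozoic: Paleogene, Neogene, Quaternary. The eras run Paleozoic → Mesozoic → Cenozoic. Concatenating the groups in that era order gives oldest to youngest directly.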